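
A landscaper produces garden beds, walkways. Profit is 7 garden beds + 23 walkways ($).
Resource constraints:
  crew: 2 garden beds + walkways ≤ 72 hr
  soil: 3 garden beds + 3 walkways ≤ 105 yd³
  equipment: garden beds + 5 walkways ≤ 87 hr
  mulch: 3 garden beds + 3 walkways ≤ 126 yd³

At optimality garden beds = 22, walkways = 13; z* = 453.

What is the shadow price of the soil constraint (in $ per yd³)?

1

At the optimum: crew uses 57 of 72 (slack = 15); soil uses 105 of 105 (binding); equipment uses 87 of 87 (binding); mulch uses 105 of 126 (slack = 21).
Slack constraints have shadow price 0 (complementary slackness).
The binding rows give the dual system: 3·y_soil + 1·y_equipment = 7 and 3·y_soil + 5·y_equipment = 23.
This yields shadow prices y_soil = 1, y_equipment = 4.
Shadow price of soil = 1.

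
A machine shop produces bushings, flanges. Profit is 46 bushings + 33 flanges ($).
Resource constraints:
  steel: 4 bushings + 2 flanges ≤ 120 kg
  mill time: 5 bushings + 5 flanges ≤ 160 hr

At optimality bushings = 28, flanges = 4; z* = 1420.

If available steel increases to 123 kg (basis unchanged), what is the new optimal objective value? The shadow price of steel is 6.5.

Δb = 3, so new z* = 1420 + (6.5)·(3) = 1420 + 19.5 = 1439.5.

1439.5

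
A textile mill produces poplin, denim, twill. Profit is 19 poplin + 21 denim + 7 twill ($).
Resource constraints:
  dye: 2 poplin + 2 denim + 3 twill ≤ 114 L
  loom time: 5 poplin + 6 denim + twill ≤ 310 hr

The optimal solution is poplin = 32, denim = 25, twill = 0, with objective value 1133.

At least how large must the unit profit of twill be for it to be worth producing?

Check each constraint at x*: dye 114/114 (tight); loom time 310/310 (tight).
From A_Bᵀ y = c: 2·y_dye + 5·y_loom time = 19; 2·y_dye + 6·y_loom time = 21.
Solving: y_dye = 4.5, y_loom time = 2.
twill enters the basis when its profit ≥ yᵀa₃ = 4.5·3 + 2·1 = 15.5.

15.5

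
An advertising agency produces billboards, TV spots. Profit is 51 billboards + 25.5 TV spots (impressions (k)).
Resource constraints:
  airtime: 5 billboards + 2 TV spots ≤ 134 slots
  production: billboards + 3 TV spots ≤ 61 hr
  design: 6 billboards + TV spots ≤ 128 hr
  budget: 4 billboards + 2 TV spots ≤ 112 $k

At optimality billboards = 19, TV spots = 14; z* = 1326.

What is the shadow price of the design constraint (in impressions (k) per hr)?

Binding: production and design. Non-binding: airtime (11 unused), budget (8 unused).
Slack constraints have shadow price 0 (complementary slackness).
The binding rows give the dual system: 1·y_production + 6·y_design = 51 and 3·y_production + 1·y_design = 25.5.
→ y_production = 6 and y_design = 7.5.
Shadow price of design = 7.5.

7.5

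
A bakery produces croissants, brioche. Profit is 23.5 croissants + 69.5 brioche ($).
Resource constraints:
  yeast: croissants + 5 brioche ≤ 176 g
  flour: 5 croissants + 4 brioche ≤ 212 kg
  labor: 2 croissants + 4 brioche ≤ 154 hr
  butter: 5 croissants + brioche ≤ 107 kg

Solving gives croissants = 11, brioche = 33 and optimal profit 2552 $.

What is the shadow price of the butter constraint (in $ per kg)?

Check each constraint at x*: yeast 176/176 (tight); flour 187/212 (slack 25); labor 154/154 (tight); butter 88/107 (slack 19).
Slack constraints have shadow price 0 (complementary slackness).
The binding rows give the dual system: 1·y_yeast + 2·y_labor = 23.5 and 5·y_yeast + 4·y_labor = 69.5.
This yields shadow prices y_yeast = 7.5, y_labor = 8.
Shadow price of butter = 0.

0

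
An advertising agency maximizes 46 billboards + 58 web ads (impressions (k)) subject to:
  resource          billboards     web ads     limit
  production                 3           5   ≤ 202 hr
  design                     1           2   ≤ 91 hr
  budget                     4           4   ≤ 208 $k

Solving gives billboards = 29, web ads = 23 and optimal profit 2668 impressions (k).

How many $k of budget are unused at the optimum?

budget used = 4·29 + 4·23 = 208; slack = 208 − 208 = 0.

0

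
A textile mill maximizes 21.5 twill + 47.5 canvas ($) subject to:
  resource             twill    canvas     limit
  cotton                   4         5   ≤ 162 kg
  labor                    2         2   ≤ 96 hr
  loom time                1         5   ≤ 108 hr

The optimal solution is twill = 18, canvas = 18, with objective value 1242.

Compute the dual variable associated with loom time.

At the optimum: cotton uses 162 of 162 (binding); labor uses 72 of 96 (slack = 24); loom time uses 108 of 108 (binding).
Slack constraints have shadow price 0 (complementary slackness).
The binding rows give the dual system: 4·y_cotton + 1·y_loom time = 21.5 and 5·y_cotton + 5·y_loom time = 47.5.
This yields shadow prices y_cotton = 4, y_loom time = 5.5.
Shadow price of loom time = 5.5.

5.5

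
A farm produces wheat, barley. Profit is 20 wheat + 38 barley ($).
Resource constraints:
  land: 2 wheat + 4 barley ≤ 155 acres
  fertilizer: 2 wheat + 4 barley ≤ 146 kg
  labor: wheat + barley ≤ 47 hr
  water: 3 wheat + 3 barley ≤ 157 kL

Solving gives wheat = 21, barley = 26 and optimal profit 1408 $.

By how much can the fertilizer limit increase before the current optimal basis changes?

9

Binding constraints: fertilizer, labor. The basis is B = [[2,4],[1,1]] with det -2.
Per unit increase in fertilizer, x* moves by d = (-0.5, 0.5).
The basis stays optimal until land becomes binding; allowable increase = 9 kg.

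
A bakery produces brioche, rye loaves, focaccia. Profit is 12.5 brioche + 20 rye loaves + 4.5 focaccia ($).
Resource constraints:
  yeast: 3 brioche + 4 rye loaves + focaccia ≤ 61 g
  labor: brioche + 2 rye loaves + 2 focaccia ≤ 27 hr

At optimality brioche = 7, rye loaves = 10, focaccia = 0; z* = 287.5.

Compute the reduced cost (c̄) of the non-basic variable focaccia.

-8

Check each constraint at x*: yeast 61/61 (tight); labor 27/27 (tight).
From A_Bᵀ y = c: 3·y_yeast + 1·y_labor = 12.5; 4·y_yeast + 2·y_labor = 20.
Solving: y_yeast = 2.5, y_labor = 5.
Reduced cost of focaccia: c₃ − yᵀa₃ = 4.5 − (2.5·1 + 5·2) = 4.5 − 12.5 = -8.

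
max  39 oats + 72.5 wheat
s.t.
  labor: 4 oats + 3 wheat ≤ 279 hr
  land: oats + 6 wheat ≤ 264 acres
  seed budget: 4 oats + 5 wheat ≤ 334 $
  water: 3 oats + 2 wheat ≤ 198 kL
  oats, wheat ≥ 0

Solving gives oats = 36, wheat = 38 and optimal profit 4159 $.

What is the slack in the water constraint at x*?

14

water used = 3·36 + 2·38 = 184; slack = 198 − 184 = 14.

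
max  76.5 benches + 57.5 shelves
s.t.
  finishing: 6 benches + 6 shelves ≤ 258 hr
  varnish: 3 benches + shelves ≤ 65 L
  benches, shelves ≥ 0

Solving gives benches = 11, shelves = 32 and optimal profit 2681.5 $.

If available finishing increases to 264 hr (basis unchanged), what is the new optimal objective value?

Both finishing and varnish are binding at x*.
From A_Bᵀ y = c: 6·y_finishing + 3·y_varnish = 76.5; 6·y_finishing + 1·y_varnish = 57.5.
Solving: y_finishing = 8, y_varnish = 9.5.
Δz = y_finishing·Δb = 8 × (6) = 48, so new z* = 2681.5 + 48 = 2729.5.

2729.5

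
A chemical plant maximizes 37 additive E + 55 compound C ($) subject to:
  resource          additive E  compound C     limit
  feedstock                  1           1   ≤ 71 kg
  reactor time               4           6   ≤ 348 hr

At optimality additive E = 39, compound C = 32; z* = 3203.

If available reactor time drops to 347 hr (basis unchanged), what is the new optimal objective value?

3194

Check each constraint at x*: feedstock 71/71 (tight); reactor time 348/348 (tight).
Dual feasibility on the basic columns requires 1·y_feedstock + 4·y_reactor time = 37, 1·y_feedstock + 6·y_reactor time = 55.
Solving: y_feedstock = 1, y_reactor time = 9.
Δz = y_reactor time·Δb = 9 × (-1) = -9, so new z* = 3203 − 9 = 3194.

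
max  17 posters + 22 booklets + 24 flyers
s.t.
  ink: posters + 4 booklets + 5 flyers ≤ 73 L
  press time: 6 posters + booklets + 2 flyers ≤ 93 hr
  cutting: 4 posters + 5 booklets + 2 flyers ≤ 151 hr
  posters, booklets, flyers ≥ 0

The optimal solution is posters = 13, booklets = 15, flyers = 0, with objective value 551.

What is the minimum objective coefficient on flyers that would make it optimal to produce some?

29

At the optimum: ink uses 73 of 73 (binding); press time uses 93 of 93 (binding); cutting uses 127 of 151 (slack = 24).
Slack constraints have shadow price 0 (complementary slackness).
From A_Bᵀ y = c: 1·y_ink + 6·y_press time = 17; 4·y_ink + 1·y_press time = 22.
This yields shadow prices y_ink = 5, y_press time = 2.
flyers enters the basis when its profit ≥ yᵀa₃ = 5·5 + 2·2 = 29.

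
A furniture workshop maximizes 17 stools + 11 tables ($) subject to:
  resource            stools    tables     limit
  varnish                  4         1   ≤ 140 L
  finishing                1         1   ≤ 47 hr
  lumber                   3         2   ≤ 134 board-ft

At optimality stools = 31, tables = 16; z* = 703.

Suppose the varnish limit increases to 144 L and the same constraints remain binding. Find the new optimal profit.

Check each constraint at x*: varnish 140/140 (tight); finishing 47/47 (tight); lumber 125/134 (slack 9).
Slack constraints have shadow price 0 (complementary slackness).
The binding rows give the dual system: 4·y_varnish + 1·y_finishing = 17 and 1·y_varnish + 1·y_finishing = 11.
This yields shadow prices y_varnish = 2, y_finishing = 9.
Δz = y_varnish·Δb = 2 × (4) = 8, so new z* = 703 + 8 = 711.

711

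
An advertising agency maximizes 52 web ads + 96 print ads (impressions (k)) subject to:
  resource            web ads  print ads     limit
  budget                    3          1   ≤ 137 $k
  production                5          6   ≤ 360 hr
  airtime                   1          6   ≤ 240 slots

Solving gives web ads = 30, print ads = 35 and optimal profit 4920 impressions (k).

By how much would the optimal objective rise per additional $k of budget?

Check each constraint at x*: budget 125/137 (slack 12); production 360/360 (tight); airtime 240/240 (tight).
Since budget is not tight, its dual is 0.
Dual feasibility on the basic columns requires 5·y_production + 1·y_airtime = 52, 6·y_production + 6·y_airtime = 96.
→ y_production = 9 and y_airtime = 7.
Shadow price of budget = 0.

0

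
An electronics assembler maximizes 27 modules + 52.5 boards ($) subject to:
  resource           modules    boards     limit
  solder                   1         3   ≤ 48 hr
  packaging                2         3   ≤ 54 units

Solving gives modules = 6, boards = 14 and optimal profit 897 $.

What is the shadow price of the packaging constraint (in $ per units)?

Both solder and packaging are binding at x*.
Dual feasibility on the basic columns requires 1·y_solder + 2·y_packaging = 27, 3·y_solder + 3·y_packaging = 52.5.
Solving: y_solder = 8, y_packaging = 9.5.
Shadow price of packaging = 9.5.

9.5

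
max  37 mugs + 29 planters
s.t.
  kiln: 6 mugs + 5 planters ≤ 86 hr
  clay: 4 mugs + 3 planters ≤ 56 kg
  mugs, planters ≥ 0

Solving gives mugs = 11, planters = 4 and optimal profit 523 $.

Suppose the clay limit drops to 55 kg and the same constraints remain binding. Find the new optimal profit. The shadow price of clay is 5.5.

517.5

Δb = -1, so new z* = 523 + (5.5)·(-1) = 523 − 5.5 = 517.5.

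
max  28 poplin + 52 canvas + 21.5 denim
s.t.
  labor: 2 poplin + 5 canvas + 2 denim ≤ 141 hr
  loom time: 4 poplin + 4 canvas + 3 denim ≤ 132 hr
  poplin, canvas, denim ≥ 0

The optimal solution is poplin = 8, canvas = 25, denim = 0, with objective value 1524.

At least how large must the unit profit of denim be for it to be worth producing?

At the optimum: labor uses 141 of 141 (binding); loom time uses 132 of 132 (binding).
From A_Bᵀ y = c: 2·y_labor + 4·y_loom time = 28; 5·y_labor + 4·y_loom time = 52.
This yields shadow prices y_labor = 8, y_loom time = 3.
denim enters the basis when its profit ≥ yᵀa₃ = 8·2 + 3·3 = 25.

25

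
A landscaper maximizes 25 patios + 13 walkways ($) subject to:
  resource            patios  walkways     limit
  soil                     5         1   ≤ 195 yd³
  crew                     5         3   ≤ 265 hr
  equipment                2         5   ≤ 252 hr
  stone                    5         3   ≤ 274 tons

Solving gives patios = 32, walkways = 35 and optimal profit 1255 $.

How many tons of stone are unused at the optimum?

9

stone used = 5·32 + 3·35 = 265; slack = 274 − 265 = 9.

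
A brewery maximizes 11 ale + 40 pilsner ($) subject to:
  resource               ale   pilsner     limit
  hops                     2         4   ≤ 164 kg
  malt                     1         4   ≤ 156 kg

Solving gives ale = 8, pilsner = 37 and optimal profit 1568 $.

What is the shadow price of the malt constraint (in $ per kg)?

9

Check each constraint at x*: hops 164/164 (tight); malt 156/156 (tight).
The binding rows give the dual system: 2·y_hops + 1·y_malt = 11 and 4·y_hops + 4·y_malt = 40.
Solving: y_hops = 1, y_malt = 9.
Shadow price of malt = 9.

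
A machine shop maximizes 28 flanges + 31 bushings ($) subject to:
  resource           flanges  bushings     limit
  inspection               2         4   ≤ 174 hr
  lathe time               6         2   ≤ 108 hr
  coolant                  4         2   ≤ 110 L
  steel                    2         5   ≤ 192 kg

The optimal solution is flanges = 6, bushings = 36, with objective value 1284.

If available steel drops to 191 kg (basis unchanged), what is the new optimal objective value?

1279

Check each constraint at x*: inspection 156/174 (slack 18); lathe time 108/108 (tight); coolant 96/110 (slack 14); steel 192/192 (tight).
By complementary slackness, y = 0 for the non-binding constraints.
Dual feasibility on the basic columns requires 6·y_lathe time + 2·y_steel = 28, 2·y_lathe time + 5·y_steel = 31.
Solving: y_lathe time = 3, y_steel = 5.
Δz = y_steel·Δb = 5 × (-1) = -5, so new z* = 1284 − 5 = 1279.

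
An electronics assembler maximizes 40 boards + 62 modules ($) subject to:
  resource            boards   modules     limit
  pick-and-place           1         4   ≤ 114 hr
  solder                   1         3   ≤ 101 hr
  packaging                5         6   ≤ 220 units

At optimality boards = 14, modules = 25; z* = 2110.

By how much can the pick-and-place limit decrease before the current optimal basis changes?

70

Binding constraints: pick-and-place, packaging. The basis is B = [[1,4],[5,6]] with det -14.
Per unit decrease in pick-and-place, x* moves by d = (0.4286, -0.3571).
The basis stays optimal until modules reaches 0; allowable decrease = 70 hr.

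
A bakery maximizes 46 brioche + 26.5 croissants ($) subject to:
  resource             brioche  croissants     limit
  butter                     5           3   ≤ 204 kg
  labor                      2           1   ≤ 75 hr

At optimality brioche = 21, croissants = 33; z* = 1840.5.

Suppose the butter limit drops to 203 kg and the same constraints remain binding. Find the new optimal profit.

1833.5

Both butter and labor are binding at x*.
The binding rows give the dual system: 5·y_butter + 2·y_labor = 46 and 3·y_butter + 1·y_labor = 26.5.
→ y_butter = 7 and y_labor = 5.5.
Δz = y_butter·Δb = 7 × (-1) = -7, so new z* = 1840.5 − 7 = 1833.5.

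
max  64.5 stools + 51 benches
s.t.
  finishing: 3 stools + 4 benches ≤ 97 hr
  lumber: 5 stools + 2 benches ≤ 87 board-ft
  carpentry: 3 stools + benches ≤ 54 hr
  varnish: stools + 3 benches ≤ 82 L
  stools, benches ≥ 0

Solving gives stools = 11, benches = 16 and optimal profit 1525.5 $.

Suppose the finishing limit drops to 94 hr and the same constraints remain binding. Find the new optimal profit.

At the optimum: finishing uses 97 of 97 (binding); lumber uses 87 of 87 (binding); carpentry uses 49 of 54 (slack = 5); varnish uses 59 of 82 (slack = 23).
By complementary slackness, y = 0 for the non-binding constraints.
The binding rows give the dual system: 3·y_finishing + 5·y_lumber = 64.5 and 4·y_finishing + 2·y_lumber = 51.
Solving: y_finishing = 9, y_lumber = 7.5.
Δz = y_finishing·Δb = 9 × (-3) = -27, so new z* = 1525.5 − 27 = 1498.5.

1498.5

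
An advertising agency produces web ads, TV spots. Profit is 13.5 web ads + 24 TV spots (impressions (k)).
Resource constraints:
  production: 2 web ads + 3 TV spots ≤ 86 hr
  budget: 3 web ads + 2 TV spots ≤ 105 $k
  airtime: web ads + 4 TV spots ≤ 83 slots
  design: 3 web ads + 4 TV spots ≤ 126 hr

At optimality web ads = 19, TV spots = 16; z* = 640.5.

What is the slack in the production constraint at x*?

0

production used = 2·19 + 3·16 = 86; slack = 86 − 86 = 0.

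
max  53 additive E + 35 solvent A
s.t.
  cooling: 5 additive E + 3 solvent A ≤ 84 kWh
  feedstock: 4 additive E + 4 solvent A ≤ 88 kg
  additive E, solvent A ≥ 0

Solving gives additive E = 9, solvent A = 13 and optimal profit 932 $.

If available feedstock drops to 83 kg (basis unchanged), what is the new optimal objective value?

Both cooling and feedstock are binding at x*.
From A_Bᵀ y = c: 5·y_cooling + 4·y_feedstock = 53; 3·y_cooling + 4·y_feedstock = 35.
→ y_cooling = 9 and y_feedstock = 2.
Δz = y_feedstock·Δb = 2 × (-5) = -10, so new z* = 932 − 10 = 922.

922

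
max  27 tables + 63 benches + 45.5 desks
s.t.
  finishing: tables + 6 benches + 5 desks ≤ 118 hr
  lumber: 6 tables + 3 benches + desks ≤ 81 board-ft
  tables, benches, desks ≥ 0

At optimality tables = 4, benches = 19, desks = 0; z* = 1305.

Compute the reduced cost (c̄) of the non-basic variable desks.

-2.5

Both finishing and lumber are binding at x*.
Dual feasibility on the basic columns requires 1·y_finishing + 6·y_lumber = 27, 6·y_finishing + 3·y_lumber = 63.
→ y_finishing = 9 and y_lumber = 3.
Reduced cost of desks: c₃ − yᵀa₃ = 45.5 − (9·5 + 3·1) = 45.5 − 48 = -2.5.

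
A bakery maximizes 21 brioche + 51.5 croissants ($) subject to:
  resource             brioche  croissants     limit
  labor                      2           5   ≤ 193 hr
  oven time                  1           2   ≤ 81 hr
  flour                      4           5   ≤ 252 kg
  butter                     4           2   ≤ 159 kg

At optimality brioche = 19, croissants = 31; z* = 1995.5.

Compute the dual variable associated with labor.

9.5

Check each constraint at x*: labor 193/193 (tight); oven time 81/81 (tight); flour 231/252 (slack 21); butter 138/159 (slack 21).
Slack constraints have shadow price 0 (complementary slackness).
Dual feasibility on the basic columns requires 2·y_labor + 1·y_oven time = 21, 5·y_labor + 2·y_oven time = 51.5.
This yields shadow prices y_labor = 9.5, y_oven time = 2.
Shadow price of labor = 9.5.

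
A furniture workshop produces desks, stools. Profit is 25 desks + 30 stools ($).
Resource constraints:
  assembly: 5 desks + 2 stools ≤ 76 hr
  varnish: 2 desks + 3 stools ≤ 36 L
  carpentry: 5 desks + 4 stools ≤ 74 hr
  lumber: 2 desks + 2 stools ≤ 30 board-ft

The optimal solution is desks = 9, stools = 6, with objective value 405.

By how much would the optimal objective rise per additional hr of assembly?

0

Binding: varnish and lumber. Non-binding: assembly (19 unused), carpentry (5 unused).
By complementary slackness, y = 0 for the non-binding constraints.
The binding rows give the dual system: 2·y_varnish + 2·y_lumber = 25 and 3·y_varnish + 2·y_lumber = 30.
This yields shadow prices y_varnish = 5, y_lumber = 7.5.
Shadow price of assembly = 0.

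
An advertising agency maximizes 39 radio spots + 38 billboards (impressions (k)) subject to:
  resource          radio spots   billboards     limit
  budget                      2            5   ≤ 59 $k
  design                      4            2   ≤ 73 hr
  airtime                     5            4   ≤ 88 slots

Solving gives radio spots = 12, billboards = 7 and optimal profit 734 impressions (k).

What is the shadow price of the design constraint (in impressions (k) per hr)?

0

Binding: budget and airtime. Non-binding: design (11 unused).
Since design is not tight, its dual is 0.
The binding rows give the dual system: 2·y_budget + 5·y_airtime = 39 and 5·y_budget + 4·y_airtime = 38.
→ y_budget = 2 and y_airtime = 7.
Shadow price of design = 0.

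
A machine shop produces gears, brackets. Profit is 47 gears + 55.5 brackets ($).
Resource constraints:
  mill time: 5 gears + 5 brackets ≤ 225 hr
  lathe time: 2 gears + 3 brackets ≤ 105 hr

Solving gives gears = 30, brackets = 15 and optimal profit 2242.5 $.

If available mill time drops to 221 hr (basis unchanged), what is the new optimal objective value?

Check each constraint at x*: mill time 225/225 (tight); lathe time 105/105 (tight).
The binding rows give the dual system: 5·y_mill time + 2·y_lathe time = 47 and 5·y_mill time + 3·y_lathe time = 55.5.
→ y_mill time = 6 and y_lathe time = 8.5.
Δz = y_mill time·Δb = 6 × (-4) = -24, so new z* = 2242.5 − 24 = 2218.5.

2218.5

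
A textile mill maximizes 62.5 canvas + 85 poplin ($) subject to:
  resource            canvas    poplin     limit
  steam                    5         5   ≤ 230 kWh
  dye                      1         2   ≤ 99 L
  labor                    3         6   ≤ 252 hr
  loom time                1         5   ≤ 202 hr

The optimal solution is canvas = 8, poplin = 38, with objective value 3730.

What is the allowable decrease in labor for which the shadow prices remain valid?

114

Binding constraints: steam, labor. The basis is B = [[5,5],[3,6]] with det 15.
Per unit decrease in labor, x* moves by d = (0.3333, -0.3333).
The basis stays optimal until poplin reaches 0; allowable decrease = 114 hr.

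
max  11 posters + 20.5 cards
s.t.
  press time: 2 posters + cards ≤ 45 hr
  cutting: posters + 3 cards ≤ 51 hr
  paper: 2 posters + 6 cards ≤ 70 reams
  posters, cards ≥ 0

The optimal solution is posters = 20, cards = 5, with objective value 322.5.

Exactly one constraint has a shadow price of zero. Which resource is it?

press time: 45/45 (binding)
cutting: 35/51 (slack 16)
paper: 70/70 (binding)
By complementary slackness, a constraint with positive slack has shadow price 0 → cutting.

cutting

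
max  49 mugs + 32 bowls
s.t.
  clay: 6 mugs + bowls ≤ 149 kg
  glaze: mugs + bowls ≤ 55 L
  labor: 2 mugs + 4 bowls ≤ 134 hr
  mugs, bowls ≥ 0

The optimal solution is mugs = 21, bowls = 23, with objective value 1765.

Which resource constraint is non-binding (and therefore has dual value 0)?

clay: 149/149 (binding)
glaze: 44/55 (slack 11)
labor: 134/134 (binding)
By complementary slackness, a constraint with positive slack has shadow price 0 → glaze.

glaze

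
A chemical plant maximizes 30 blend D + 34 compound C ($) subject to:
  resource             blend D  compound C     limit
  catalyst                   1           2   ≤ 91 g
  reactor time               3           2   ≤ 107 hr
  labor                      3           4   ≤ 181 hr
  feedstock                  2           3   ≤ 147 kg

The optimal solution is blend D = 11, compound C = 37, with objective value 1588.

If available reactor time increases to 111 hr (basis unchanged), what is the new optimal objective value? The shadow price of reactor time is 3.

1600

Δb = 4, so new z* = 1588 + (3)·(4) = 1588 + 12 = 1600.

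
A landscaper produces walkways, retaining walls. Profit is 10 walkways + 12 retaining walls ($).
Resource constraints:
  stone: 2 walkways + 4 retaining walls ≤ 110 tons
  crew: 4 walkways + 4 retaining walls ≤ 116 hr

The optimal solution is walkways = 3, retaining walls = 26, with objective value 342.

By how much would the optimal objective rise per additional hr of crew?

Check each constraint at x*: stone 110/110 (tight); crew 116/116 (tight).
Dual feasibility on the basic columns requires 2·y_stone + 4·y_crew = 10, 4·y_stone + 4·y_crew = 12.
→ y_stone = 1 and y_crew = 2.
Shadow price of crew = 2.

2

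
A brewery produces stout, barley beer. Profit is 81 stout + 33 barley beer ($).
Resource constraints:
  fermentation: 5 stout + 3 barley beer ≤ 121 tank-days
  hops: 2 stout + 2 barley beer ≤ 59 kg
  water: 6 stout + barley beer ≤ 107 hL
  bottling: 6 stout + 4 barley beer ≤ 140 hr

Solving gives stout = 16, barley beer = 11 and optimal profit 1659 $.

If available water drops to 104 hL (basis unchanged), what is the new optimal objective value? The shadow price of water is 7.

Δb = -3, so new z* = 1659 + (7)·(-3) = 1659 − 21 = 1638.

1638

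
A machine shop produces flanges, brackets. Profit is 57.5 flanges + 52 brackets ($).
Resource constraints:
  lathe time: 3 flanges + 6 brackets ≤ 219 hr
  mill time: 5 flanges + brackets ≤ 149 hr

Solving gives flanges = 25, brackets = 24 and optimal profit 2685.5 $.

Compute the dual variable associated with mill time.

7

Check each constraint at x*: lathe time 219/219 (tight); mill time 149/149 (tight).
From A_Bᵀ y = c: 3·y_lathe time + 5·y_mill time = 57.5; 6·y_lathe time + 1·y_mill time = 52.
This yields shadow prices y_lathe time = 7.5, y_mill time = 7.
Shadow price of mill time = 7.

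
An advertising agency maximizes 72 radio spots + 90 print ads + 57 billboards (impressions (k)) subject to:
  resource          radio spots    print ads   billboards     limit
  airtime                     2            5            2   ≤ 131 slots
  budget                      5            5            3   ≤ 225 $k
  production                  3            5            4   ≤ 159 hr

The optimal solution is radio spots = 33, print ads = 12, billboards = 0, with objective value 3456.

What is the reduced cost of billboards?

Check each constraint at x*: airtime 126/131 (slack 5); budget 225/225 (tight); production 159/159 (tight).
By complementary slackness, y = 0 for the non-binding constraint.
Dual feasibility on the basic columns requires 5·y_budget + 3·y_production = 72, 5·y_budget + 5·y_production = 90.
→ y_budget = 9 and y_production = 9.
Reduced cost of billboards: c₃ − yᵀa₃ = 57 − (9·3 + 9·4) = 57 − 63 = -6.

-6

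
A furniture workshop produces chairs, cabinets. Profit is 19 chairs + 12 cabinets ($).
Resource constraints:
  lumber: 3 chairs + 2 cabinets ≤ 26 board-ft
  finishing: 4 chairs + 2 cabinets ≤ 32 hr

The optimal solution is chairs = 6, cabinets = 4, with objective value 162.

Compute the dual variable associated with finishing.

1

Both lumber and finishing are binding at x*.
The binding rows give the dual system: 3·y_lumber + 4·y_finishing = 19 and 2·y_lumber + 2·y_finishing = 12.
Solving: y_lumber = 5, y_finishing = 1.
Shadow price of finishing = 1.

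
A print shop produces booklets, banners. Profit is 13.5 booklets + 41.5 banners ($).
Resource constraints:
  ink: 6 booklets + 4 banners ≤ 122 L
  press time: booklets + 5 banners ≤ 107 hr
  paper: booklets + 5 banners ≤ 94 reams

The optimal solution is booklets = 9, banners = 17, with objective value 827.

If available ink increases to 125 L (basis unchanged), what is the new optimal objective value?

830

Check each constraint at x*: ink 122/122 (tight); press time 94/107 (slack 13); paper 94/94 (tight).
By complementary slackness, y = 0 for the non-binding constraint.
The binding rows give the dual system: 6·y_ink + 1·y_paper = 13.5 and 4·y_ink + 5·y_paper = 41.5.
This yields shadow prices y_ink = 1, y_paper = 7.5.
Δz = y_ink·Δb = 1 × (3) = 3, so new z* = 827 + 3 = 830.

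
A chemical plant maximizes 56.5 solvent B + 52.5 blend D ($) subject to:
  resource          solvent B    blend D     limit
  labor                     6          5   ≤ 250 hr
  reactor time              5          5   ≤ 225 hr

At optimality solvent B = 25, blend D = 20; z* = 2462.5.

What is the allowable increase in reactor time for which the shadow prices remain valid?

25

Binding constraints: labor, reactor time. The basis is B = [[6,5],[5,5]] with det 5.
Per unit increase in reactor time, x* moves by d = (-1, 1.2).
The basis stays optimal until solvent B reaches 0; allowable increase = 25 hr.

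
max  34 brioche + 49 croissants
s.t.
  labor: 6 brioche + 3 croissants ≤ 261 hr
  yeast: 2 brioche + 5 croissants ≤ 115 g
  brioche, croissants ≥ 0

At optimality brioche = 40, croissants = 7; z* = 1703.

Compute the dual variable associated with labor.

At the optimum: labor uses 261 of 261 (binding); yeast uses 115 of 115 (binding).
From A_Bᵀ y = c: 6·y_labor + 2·y_yeast = 34; 3·y_labor + 5·y_yeast = 49.
This yields shadow prices y_labor = 3, y_yeast = 8.
Shadow price of labor = 3.

3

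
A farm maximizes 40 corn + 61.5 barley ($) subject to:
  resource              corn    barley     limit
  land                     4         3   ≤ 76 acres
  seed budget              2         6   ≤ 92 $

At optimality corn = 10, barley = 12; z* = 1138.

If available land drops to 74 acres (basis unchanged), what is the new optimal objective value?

At the optimum: land uses 76 of 76 (binding); seed budget uses 92 of 92 (binding).
From A_Bᵀ y = c: 4·y_land + 2·y_seed budget = 40; 3·y_land + 6·y_seed budget = 61.5.
This yields shadow prices y_land = 6.5, y_seed budget = 7.
Δz = y_land·Δb = 6.5 × (-2) = -13, so new z* = 1138 − 13 = 1125.

1125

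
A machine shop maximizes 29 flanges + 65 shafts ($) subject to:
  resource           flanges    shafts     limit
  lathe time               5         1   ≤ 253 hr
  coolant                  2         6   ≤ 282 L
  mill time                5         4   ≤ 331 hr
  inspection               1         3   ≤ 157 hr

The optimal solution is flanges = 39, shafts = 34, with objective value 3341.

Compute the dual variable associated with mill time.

2

At the optimum: lathe time uses 229 of 253 (slack = 24); coolant uses 282 of 282 (binding); mill time uses 331 of 331 (binding); inspection uses 141 of 157 (slack = 16).
By complementary slackness, y = 0 for the non-binding constraints.
The binding rows give the dual system: 2·y_coolant + 5·y_mill time = 29 and 6·y_coolant + 4·y_mill time = 65.
Solving: y_coolant = 9.5, y_mill time = 2.
Shadow price of mill time = 2.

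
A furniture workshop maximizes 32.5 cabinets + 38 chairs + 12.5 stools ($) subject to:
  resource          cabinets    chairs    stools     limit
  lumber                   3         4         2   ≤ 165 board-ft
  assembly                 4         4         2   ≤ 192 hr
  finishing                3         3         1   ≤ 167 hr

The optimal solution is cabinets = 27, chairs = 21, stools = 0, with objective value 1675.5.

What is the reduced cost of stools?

-6.5

Check each constraint at x*: lumber 165/165 (tight); assembly 192/192 (tight); finishing 144/167 (slack 23).
Slack constraints have shadow price 0 (complementary slackness).
From A_Bᵀ y = c: 3·y_lumber + 4·y_assembly = 32.5; 4·y_lumber + 4·y_assembly = 38.
Solving: y_lumber = 5.5, y_assembly = 4.
Reduced cost of stools: c₃ − yᵀa₃ = 12.5 − (5.5·2 + 4·2) = 12.5 − 19 = -6.5.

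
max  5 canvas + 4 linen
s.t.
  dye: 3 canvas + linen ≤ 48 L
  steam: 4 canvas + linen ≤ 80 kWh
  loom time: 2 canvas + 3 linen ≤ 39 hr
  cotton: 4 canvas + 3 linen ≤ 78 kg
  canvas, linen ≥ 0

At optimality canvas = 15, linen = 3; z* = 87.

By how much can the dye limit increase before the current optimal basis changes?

Binding constraints: dye, loom time. The basis is B = [[3,1],[2,3]] with det 7.
Per unit increase in dye, x* moves by d = (0.4286, -0.2857).
The basis stays optimal until linen reaches 0; allowable increase = 10.5 L.

10.5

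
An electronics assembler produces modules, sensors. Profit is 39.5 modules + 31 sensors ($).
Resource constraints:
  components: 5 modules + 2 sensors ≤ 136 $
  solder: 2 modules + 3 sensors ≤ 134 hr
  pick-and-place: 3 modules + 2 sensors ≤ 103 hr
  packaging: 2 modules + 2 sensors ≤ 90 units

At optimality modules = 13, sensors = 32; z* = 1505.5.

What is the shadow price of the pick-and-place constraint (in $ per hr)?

8.5

Check each constraint at x*: components 129/136 (slack 7); solder 122/134 (slack 12); pick-and-place 103/103 (tight); packaging 90/90 (tight).
Since components, solder are not tight, their duals are 0.
From A_Bᵀ y = c: 3·y_pick-and-place + 2·y_packaging = 39.5; 2·y_pick-and-place + 2·y_packaging = 31.
This yields shadow prices y_pick-and-place = 8.5, y_packaging = 7.
Shadow price of pick-and-place = 8.5.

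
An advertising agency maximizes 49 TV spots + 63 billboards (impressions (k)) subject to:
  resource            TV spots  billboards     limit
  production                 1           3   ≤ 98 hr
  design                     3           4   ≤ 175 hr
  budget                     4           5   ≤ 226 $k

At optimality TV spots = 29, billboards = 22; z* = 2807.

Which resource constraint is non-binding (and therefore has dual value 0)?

production

production: 95/98 (slack 3)
design: 175/175 (binding)
budget: 226/226 (binding)
By complementary slackness, a constraint with positive slack has shadow price 0 → production.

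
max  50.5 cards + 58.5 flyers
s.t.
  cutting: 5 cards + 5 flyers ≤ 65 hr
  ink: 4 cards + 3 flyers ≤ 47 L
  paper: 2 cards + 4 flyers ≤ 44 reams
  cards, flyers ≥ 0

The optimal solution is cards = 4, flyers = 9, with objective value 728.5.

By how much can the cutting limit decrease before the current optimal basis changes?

Binding constraints: cutting, paper. The basis is B = [[5,5],[2,4]] with det 10.
Per unit decrease in cutting, x* moves by d = (-0.4, 0.2).
The basis stays optimal until cards reaches 0; allowable decrease = 10 hr.

10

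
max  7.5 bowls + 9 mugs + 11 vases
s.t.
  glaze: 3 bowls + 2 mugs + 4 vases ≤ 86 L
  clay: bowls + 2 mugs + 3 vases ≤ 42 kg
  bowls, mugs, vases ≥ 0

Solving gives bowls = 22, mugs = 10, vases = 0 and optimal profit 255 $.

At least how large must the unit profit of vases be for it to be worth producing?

15

Check each constraint at x*: glaze 86/86 (tight); clay 42/42 (tight).
The binding rows give the dual system: 3·y_glaze + 1·y_clay = 7.5 and 2·y_glaze + 2·y_clay = 9.
Solving: y_glaze = 1.5, y_clay = 3.
vases enters the basis when its profit ≥ yᵀa₃ = 1.5·4 + 3·3 = 15.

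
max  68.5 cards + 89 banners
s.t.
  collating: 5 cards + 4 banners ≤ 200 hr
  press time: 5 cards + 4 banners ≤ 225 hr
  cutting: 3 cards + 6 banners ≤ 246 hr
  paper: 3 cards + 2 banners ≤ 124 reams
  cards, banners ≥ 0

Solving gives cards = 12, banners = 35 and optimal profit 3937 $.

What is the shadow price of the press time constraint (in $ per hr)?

0

Check each constraint at x*: collating 200/200 (tight); press time 200/225 (slack 25); cutting 246/246 (tight); paper 106/124 (slack 18).
Slack constraints have shadow price 0 (complementary slackness).
Dual feasibility on the basic columns requires 5·y_collating + 3·y_cutting = 68.5, 4·y_collating + 6·y_cutting = 89.
Solving: y_collating = 8, y_cutting = 9.5.
Shadow price of press time = 0.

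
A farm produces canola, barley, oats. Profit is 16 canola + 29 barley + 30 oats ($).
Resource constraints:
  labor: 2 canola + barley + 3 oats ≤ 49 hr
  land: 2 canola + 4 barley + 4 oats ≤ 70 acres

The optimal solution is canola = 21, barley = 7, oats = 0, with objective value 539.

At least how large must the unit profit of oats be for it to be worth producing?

31

Check each constraint at x*: labor 49/49 (tight); land 70/70 (tight).
The binding rows give the dual system: 2·y_labor + 2·y_land = 16 and 1·y_labor + 4·y_land = 29.
Solving: y_labor = 1, y_land = 7.
oats enters the basis when its profit ≥ yᵀa₃ = 1·3 + 7·4 = 31.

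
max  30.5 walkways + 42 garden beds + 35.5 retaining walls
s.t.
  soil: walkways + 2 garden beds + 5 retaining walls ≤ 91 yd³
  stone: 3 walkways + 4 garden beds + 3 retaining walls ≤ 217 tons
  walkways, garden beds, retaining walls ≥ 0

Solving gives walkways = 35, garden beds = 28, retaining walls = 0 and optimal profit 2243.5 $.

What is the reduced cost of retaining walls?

-3

At the optimum: soil uses 91 of 91 (binding); stone uses 217 of 217 (binding).
Dual feasibility on the basic columns requires 1·y_soil + 3·y_stone = 30.5, 2·y_soil + 4·y_stone = 42.
Solving: y_soil = 2, y_stone = 9.5.
Reduced cost of retaining walls: c₃ − yᵀa₃ = 35.5 − (2·5 + 9.5·3) = 35.5 − 38.5 = -3.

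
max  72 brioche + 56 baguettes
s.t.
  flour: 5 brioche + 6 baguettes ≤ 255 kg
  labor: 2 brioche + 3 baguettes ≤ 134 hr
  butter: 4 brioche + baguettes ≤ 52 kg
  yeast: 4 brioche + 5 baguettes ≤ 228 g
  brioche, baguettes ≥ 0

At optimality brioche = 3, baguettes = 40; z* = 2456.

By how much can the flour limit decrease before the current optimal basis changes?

190

Binding constraints: flour, butter. The basis is B = [[5,6],[4,1]] with det -19.
Per unit decrease in flour, x* moves by d = (0.0526, -0.2105).
The basis stays optimal until baguettes reaches 0; allowable decrease = 190 kg.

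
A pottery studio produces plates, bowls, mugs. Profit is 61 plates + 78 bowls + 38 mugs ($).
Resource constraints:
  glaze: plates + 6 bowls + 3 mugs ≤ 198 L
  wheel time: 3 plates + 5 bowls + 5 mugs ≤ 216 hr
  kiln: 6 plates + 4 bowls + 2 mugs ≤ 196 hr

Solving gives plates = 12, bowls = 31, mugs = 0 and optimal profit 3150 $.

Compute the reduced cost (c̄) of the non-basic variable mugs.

At the optimum: glaze uses 198 of 198 (binding); wheel time uses 191 of 216 (slack = 25); kiln uses 196 of 196 (binding).
Since wheel time is not tight, its dual is 0.
From A_Bᵀ y = c: 1·y_glaze + 6·y_kiln = 61; 6·y_glaze + 4·y_kiln = 78.
Solving: y_glaze = 7, y_kiln = 9.
Reduced cost of mugs: c₃ − yᵀa₃ = 38 − (7·3 + 9·2) = 38 − 39 = -1.

-1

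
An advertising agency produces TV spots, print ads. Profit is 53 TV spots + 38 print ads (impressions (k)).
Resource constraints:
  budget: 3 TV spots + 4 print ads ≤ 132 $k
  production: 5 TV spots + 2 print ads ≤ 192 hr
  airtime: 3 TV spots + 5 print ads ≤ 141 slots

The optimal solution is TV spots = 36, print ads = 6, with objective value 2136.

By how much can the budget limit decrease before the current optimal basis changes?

Binding constraints: budget, production. The basis is B = [[3,4],[5,2]] with det -14.
Per unit decrease in budget, x* moves by d = (0.1429, -0.3571).
The basis stays optimal until print ads reaches 0; allowable decrease = 16.8 $k.

16.8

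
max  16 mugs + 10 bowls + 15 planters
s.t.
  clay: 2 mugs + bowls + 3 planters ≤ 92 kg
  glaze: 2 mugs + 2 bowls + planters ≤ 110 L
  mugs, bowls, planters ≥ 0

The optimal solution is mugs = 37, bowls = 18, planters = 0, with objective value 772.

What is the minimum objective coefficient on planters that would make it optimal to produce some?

Both clay and glaze are binding at x*.
From A_Bᵀ y = c: 2·y_clay + 2·y_glaze = 16; 1·y_clay + 2·y_glaze = 10.
This yields shadow prices y_clay = 6, y_glaze = 2.
planters enters the basis when its profit ≥ yᵀa₃ = 6·3 + 2·1 = 20.

20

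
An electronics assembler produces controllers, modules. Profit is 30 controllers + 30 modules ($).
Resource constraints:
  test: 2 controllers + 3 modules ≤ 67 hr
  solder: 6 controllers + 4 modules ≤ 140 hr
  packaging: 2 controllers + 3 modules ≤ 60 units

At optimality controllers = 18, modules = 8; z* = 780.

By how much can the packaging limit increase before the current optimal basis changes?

Binding constraints: solder, packaging. The basis is B = [[6,4],[2,3]] with det 10.
Per unit increase in packaging, x* moves by d = (-0.4, 0.6).
The basis stays optimal until test becomes binding; allowable increase = 7 units.

7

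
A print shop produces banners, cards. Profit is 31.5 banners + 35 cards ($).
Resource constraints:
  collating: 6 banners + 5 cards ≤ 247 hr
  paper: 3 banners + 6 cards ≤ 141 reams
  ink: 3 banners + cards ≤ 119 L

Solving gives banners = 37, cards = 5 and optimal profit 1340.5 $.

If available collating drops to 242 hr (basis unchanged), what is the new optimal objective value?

At the optimum: collating uses 247 of 247 (binding); paper uses 141 of 141 (binding); ink uses 116 of 119 (slack = 3).
Since ink is not tight, its dual is 0.
Dual feasibility on the basic columns requires 6·y_collating + 3·y_paper = 31.5, 5·y_collating + 6·y_paper = 35.
This yields shadow prices y_collating = 4, y_paper = 2.5.
Δz = y_collating·Δb = 4 × (-5) = -20, so new z* = 1340.5 − 20 = 1320.5.

1320.5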